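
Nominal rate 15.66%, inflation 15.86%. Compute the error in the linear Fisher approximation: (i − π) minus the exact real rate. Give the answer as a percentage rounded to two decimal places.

Approximate: r ≈ 15.660% − 15.860% = -0.2000%
Exact: (1 + 0.1566)/(1 + 0.1586) − 1 = -0.1726%
Error = -0.2000% − (-0.1726%) = -0.0274% → -0.03%.

-0.03%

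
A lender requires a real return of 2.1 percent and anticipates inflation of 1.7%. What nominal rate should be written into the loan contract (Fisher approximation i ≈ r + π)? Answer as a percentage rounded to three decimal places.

3.800%

i ≈ r + π = 2.1% + 1.7% = 3.800%.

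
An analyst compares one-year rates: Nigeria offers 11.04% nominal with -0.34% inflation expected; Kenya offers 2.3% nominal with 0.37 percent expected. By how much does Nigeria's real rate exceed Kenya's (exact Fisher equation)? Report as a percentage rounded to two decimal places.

9.50%

Nigeria: (1 + 0.1104)/(1 − 0.0034) − 1 = 11.4188%
Kenya: (1 + 0.0230)/(1 + 0.0037) − 1 = 1.9229%
Differential = 11.4188% − 1.9229% = 9.4959% → 9.50%.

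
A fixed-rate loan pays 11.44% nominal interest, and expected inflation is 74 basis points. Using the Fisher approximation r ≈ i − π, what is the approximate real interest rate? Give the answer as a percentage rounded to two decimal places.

r ≈ i − π = 11.44% − 0.74% = 10.70%.

10.70%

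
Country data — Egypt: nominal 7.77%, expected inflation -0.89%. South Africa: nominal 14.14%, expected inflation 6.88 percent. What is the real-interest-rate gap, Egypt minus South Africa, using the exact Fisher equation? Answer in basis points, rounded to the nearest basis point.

195 basis points

Egypt: (1 + 0.0777)/(1 − 0.0089) − 1 = 8.7378%
South Africa: (1 + 0.1414)/(1 + 0.0688) − 1 = 6.7927%
Differential = 8.7378% − 6.7927% = 1.9451% → 195 basis points.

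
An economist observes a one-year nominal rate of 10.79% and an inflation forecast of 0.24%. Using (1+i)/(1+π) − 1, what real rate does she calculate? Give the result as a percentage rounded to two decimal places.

10.52%

1 + r = 1.10790 / 1.00240 = 1.105247
r = 1.105247 − 1 = 10.5247%, i.e. 10.52%.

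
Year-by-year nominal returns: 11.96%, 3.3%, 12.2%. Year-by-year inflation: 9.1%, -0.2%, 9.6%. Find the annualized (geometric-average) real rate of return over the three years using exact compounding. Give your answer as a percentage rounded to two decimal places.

Nominal growth factor = 1.1196 × 1.0330 × 1.1220 = 1.29764551
Price-level growth factor = 1.0910 × 0.9980 × 1.0960 = 1.19334453
Real growth factor = 1.29764551 / 1.19334453 = 1.08740224
Annualized real rate = 1.08740224^(1/3) − 1 = 2.8324% → 2.83%.

2.83%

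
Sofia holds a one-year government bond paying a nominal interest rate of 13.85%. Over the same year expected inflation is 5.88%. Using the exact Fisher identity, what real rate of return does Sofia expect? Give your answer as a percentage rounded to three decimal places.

7.527%

1 + r = 1.13850 / 1.05880 = 1.075274
r = 1.075274 − 1 = 7.5274%, i.e. 7.527%.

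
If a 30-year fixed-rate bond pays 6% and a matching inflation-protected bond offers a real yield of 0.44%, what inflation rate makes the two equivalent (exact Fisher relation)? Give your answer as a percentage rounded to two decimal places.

5.54%

(1 + π) = (1 + i)/(1 + r) = 1.06000 / 1.00440 = 1.055356
Break-even inflation = 1.055356 − 1 → 5.54%.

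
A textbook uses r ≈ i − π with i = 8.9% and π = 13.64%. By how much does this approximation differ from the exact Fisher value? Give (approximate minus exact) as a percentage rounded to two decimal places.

-0.57%

Approximate: r ≈ 8.900% − 13.640% = -4.7400%
Exact: (1 + 0.0890)/(1 + 0.1364) − 1 = -4.1711%
Error = -4.7400% − (-4.1711%) = -0.5689% → -0.57%.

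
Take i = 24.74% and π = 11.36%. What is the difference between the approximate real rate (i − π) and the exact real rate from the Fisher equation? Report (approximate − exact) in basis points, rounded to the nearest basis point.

136 basis points

Approximate: r ≈ 24.740% − 11.360% = 13.3800%
Exact: (1 + 0.2474)/(1 + 0.1136) − 1 = 12.0151%
Error = 13.3800% − 12.0151% = 1.3649% → 136 basis points.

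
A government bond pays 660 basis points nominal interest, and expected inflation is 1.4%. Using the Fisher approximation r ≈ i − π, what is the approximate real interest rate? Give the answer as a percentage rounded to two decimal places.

r ≈ i − π = 6.6% − 1.4% = 5.20%.

5.20%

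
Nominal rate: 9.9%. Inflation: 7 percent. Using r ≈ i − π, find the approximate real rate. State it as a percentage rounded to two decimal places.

r ≈ i − π = 9.9% − 7% = 2.90%.

2.90%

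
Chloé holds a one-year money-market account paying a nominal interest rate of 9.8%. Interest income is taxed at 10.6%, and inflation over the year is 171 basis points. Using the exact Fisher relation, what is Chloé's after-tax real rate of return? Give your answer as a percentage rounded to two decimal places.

6.93%

After-tax nominal return = 9.8% × (1 − 0.106) = 8.7612%.
1 + r = 1.087612 / 1.01710 = 1.069327
After-tax real rate = 1.069327 − 1 → 6.93%.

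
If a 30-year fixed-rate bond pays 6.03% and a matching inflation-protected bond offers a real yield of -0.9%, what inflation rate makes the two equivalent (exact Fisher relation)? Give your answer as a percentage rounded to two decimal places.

6.99%

(1 + π) = (1 + i)/(1 + r) = 1.06030 / 0.99100 = 1.069929
Break-even inflation = 1.069929 − 1 → 6.99%.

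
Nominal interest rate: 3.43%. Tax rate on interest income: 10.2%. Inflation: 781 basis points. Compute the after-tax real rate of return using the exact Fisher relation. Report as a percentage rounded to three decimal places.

After-tax nominal return = 3.43% × (1 − 0.102) = 3.08014%.
1 + r = 1.0308014 / 1.07810 = 0.956128
After-tax real rate = 0.956128 − 1 → -4.387%.

-4.387%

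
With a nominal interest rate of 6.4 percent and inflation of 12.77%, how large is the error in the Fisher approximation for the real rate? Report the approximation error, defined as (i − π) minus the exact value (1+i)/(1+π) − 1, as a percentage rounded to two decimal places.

-0.72%

Approximate: r ≈ 6.400% − 12.770% = -6.3700%
Exact: (1 + 0.0640)/(1 + 0.1277) − 1 = -5.6487%
Error = -6.3700% − (-5.6487%) = -0.7213% → -0.72%.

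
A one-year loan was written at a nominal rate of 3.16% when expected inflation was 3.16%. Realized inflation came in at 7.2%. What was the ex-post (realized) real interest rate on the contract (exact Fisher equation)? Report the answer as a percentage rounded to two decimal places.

Ex-post: (1 + 0.0316)/(1 + 0.0720) − 1 = -3.7687%
So the realized real rate is -3.77%.

-3.77%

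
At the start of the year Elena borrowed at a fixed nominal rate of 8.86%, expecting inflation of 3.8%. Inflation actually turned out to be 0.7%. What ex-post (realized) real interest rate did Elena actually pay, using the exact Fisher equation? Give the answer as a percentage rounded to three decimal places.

8.103%

Ex-post: (1 + 0.0886)/(1 + 0.0070) − 1 = 8.1033%
So the realized real rate is 8.103%.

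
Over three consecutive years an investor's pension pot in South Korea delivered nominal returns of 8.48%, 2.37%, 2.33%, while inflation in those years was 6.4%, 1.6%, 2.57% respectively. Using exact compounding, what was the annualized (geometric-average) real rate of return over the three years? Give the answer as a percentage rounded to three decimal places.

0.822%

Nominal growth factor = 1.0848 × 1.0237 × 1.0233 = 1.13638464
Price-level growth factor = 1.0640 × 1.0160 × 1.0257 = 1.10880632
Real growth factor = 1.13638464 / 1.10880632 = 1.02487208
Annualized real rate = 1.02487208^(1/3) − 1 = 0.8223% → 0.822%.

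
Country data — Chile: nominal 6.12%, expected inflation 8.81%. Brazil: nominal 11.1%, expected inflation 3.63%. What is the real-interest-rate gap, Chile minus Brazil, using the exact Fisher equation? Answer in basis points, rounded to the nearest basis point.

Chile: (1 + 0.0612)/(1 + 0.0881) − 1 = -2.4722%
Brazil: (1 + 0.1110)/(1 + 0.0363) − 1 = 7.2083%
Differential = -2.4722% − 7.2083% = -9.6805% → -968 basis points.

-968 basis points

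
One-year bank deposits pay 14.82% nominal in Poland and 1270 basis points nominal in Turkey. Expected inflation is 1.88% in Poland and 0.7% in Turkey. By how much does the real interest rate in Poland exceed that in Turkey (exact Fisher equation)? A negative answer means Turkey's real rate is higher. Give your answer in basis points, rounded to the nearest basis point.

78 basis points

Poland: (1 + 0.1482)/(1 + 0.0188) − 1 = 12.7012%
Turkey: (1 + 0.1270)/(1 + 0.0070) − 1 = 11.9166%
Differential = 12.7012% − 11.9166% = 0.7846% → 78 basis points.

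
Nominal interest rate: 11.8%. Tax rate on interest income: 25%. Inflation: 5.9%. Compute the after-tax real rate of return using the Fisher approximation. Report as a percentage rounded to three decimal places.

After-tax nominal return = 11.8% × (1 − 0.25) = 8.8500%.
r ≈ 8.8500% − 5.9% → 2.950%.

2.950%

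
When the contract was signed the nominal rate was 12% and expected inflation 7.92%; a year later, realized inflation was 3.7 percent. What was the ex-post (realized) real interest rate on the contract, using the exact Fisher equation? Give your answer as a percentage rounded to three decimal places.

8.004%

Ex-post: (1 + 0.1200)/(1 + 0.0370) − 1 = 8.0039%
So the realized real rate is 8.004%.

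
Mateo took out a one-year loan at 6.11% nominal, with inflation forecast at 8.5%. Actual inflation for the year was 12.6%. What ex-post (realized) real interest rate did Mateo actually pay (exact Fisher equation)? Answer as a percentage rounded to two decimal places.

Ex-post: (1 + 0.0611)/(1 + 0.1260) − 1 = -5.7638%
So the realized real rate is -5.76%.

-5.76%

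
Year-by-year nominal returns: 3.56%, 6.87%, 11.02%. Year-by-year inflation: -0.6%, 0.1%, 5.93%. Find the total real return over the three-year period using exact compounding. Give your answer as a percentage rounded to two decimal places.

Compound the nominal returns: 1.0356 × 1.0687 × 1.1102 = 1.228709.
Compound inflation: 0.9940 × 1.0010 × 1.0593 = 1.053997.
Deflate: 1.228709 / 1.053997 = 1.165761.
Total real return = 1.165761 − 1 → 16.58%.

16.58%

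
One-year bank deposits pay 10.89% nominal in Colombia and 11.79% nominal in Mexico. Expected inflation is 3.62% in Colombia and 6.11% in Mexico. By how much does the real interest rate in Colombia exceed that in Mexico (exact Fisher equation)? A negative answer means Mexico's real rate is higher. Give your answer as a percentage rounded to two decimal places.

Colombia: (1 + 0.1089)/(1 + 0.0362) − 1 = 7.0160%
Mexico: (1 + 0.1179)/(1 + 0.0611) − 1 = 5.3529%
Differential = 7.0160% − 5.3529% = 1.6631% → 1.66%.

1.66%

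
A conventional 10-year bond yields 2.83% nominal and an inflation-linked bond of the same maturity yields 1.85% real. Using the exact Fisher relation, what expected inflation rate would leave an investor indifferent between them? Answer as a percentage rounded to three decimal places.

0.962%

(1 + π) = (1 + i)/(1 + r) = 1.02830 / 1.01850 = 1.009622
Break-even inflation = 1.009622 − 1 → 0.962%.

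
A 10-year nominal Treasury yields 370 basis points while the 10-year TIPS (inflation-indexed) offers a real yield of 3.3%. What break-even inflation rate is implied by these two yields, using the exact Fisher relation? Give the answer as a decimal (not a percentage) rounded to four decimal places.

(1 + π) = (1 + i)/(1 + r) = 1.03700 / 1.03300 = 1.003872
Break-even inflation = 1.003872 − 1 → 0.0039.

0.0039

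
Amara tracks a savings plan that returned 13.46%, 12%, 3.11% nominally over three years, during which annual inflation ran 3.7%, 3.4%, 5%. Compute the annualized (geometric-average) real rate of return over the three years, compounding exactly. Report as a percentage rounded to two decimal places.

5.19%

Compound the nominal returns: 1.1346 × 1.1200 × 1.0311 = 1.31027239.
Compound inflation: 1.0370 × 1.0340 × 1.0500 = 1.12587090.
Deflate: 1.31027239 / 1.12587090 = 1.16378564.
Annualized real rate = 1.16378564^(1/3) − 1 = 5.1859% → 5.19%.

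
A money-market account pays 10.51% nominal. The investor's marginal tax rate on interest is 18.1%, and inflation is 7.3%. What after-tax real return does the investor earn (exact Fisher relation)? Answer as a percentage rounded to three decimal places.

1.219%

After-tax nominal return = 10.51% × (1 − 0.181) = 8.60769%.
1 + r = 1.0860769 / 1.07300 = 1.012187
After-tax real rate = 1.012187 − 1 → 1.219%.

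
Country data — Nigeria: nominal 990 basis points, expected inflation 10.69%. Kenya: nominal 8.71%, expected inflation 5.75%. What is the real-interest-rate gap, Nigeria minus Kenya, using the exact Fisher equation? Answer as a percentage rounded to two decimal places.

Nigeria: (1 + 0.0990)/(1 + 0.1069) − 1 = -0.7137%
Kenya: (1 + 0.0871)/(1 + 0.0575) − 1 = 2.7991%
Differential = -0.7137% − 2.7991% = -3.5128% → -3.51%.

-3.51%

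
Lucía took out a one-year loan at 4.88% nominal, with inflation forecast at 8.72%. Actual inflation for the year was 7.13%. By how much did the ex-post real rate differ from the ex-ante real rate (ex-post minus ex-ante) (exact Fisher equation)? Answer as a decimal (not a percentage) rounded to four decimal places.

Ex-ante: (1 + 0.0488)/(1 + 0.0872) − 1 = -3.5320%
Ex-post: (1 + 0.0488)/(1 + 0.0713) − 1 = -2.1003%
Difference (ex-post − ex-ante) = 1.4318% → 0.0143.

0.0143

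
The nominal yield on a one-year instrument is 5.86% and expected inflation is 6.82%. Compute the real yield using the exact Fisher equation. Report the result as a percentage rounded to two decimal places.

-0.90%

1 + r = 1.05860 / 1.06820 = 0.991013
r = 0.991013 − 1 = -0.8987%, i.e. -0.90%.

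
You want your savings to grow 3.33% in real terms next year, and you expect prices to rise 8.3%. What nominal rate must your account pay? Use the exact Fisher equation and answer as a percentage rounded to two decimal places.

11.91%

(1 + i) = (1 + r)(1 + π) = 1.03330 × 1.08300 = 1.1190639
i = 1.1190639 − 1, so the required nominal rate is 11.91%.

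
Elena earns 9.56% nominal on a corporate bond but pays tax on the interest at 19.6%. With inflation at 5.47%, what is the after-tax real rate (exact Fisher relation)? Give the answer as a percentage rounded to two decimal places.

After-tax nominal return = 9.56% × (1 − 0.196) = 7.68624%.
1 + r = 1.0768624 / 1.05470 = 1.021013
After-tax real rate = 1.021013 − 1 → 2.10%.

2.10%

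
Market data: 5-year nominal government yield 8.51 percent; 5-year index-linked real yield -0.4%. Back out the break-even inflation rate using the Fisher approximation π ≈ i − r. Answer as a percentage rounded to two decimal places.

π ≈ i − r = 8.51% − (-0.4%) → 8.91%.

8.91%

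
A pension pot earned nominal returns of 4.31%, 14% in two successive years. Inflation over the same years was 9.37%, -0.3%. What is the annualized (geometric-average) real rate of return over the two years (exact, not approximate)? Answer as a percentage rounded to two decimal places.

4.43%

Compound the nominal returns: 1.0431 × 1.1400 = 1.18913400.
Compound inflation: 1.0937 × 0.9970 = 1.09041890.
Deflate: 1.18913400 / 1.09041890 = 1.09052952.
Annualized real rate = 1.09052952^(1/2) − 1 = 4.4284% → 4.43%.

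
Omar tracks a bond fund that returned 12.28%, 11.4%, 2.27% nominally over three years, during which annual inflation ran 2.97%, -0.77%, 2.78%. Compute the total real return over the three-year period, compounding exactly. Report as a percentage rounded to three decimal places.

Compound the nominal returns: 1.1228 × 1.1140 × 1.0227 = 1.279192.
Compound inflation: 1.0297 × 0.9923 × 1.0278 = 1.050177.
Deflate: 1.279192 / 1.050177 = 1.218074.
Total real return = 1.218074 − 1 → 21.807%.

21.807%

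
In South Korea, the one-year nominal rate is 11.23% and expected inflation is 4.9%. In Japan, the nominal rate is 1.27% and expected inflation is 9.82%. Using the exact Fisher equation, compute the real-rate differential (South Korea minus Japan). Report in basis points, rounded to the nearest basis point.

South Korea: (1 + 0.1123)/(1 + 0.0490) − 1 = 6.0343%
Japan: (1 + 0.0127)/(1 + 0.0982) − 1 = -7.7855%
Differential = 6.0343% − (-7.7855%) = 13.8198% → 1382 basis points.

1382 basis points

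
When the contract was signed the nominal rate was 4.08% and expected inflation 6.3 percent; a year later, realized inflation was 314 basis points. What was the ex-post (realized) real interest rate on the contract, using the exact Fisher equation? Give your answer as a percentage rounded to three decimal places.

0.911%

Ex-post: (1 + 0.0408)/(1 + 0.0314) − 1 = 0.9114%
So the realized real rate is 0.911%.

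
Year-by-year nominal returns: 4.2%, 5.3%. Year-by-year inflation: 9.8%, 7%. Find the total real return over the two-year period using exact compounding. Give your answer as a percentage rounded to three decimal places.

-6.608%

Compound the nominal returns: 1.0420 × 1.0530 = 1.097226.
Compound inflation: 1.0980 × 1.0700 = 1.174860.
Deflate: 1.097226 / 1.174860 = 0.933921.
Total real return = 0.933921 − 1 → -6.608%.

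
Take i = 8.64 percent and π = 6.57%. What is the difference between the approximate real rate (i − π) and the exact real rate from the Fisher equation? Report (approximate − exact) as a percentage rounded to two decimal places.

Approximate: r ≈ 8.640% − 6.570% = 2.0700%
Exact: (1 + 0.0864)/(1 + 0.0657) − 1 = 1.9424%
Error = 2.0700% − 1.9424% = 0.1276% → 0.13%.

0.13%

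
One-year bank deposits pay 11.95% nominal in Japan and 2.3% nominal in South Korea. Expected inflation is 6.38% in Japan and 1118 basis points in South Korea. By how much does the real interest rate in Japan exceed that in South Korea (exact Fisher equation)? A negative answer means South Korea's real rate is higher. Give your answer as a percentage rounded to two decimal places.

Japan: (1 + 0.1195)/(1 + 0.0638) − 1 = 5.2359%
South Korea: (1 + 0.0230)/(1 + 0.1118) − 1 = -7.9870%
Differential = 5.2359% − (-7.9870%) = 13.2230% → 13.22%.

13.22%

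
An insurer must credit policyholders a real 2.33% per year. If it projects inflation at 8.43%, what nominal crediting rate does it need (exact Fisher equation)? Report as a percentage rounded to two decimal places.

10.96%

(1 + i) = (1 + r)(1 + π) = 1.02330 × 1.08430 = 1.10956419
i = 1.10956419 − 1, so the required nominal rate is 10.96%.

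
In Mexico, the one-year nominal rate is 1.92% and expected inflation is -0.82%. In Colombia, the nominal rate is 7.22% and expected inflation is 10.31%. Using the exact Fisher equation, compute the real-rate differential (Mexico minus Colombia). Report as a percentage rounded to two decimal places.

Mexico: (1 + 0.0192)/(1 − 0.0082) − 1 = 2.7627%
Colombia: (1 + 0.0722)/(1 + 0.1031) − 1 = -2.8012%
Differential = 2.7627% − (-2.8012%) = 5.5639% → 5.56%.

5.56%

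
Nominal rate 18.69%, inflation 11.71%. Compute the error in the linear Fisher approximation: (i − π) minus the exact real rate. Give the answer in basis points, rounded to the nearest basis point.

73 basis points

Approximate: r ≈ 18.690% − 11.710% = 6.9800%
Exact: (1 + 0.1869)/(1 + 0.1171) − 1 = 6.2483%
Error = 6.9800% − 6.2483% = 0.7317% → 73 basis points.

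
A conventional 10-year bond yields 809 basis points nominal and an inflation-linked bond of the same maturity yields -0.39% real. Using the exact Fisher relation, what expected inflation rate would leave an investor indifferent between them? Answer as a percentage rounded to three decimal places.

8.513%

(1 + π) = (1 + i)/(1 + r) = 1.08090 / 0.99610 = 1.085132
Break-even inflation = 1.085132 − 1 → 8.513%.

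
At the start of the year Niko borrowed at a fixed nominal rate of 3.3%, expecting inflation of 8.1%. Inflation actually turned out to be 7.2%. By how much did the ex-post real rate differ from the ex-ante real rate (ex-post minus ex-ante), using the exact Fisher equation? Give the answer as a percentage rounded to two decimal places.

0.80%

Ex-ante: (1 + 0.0330)/(1 + 0.0810) − 1 = -4.4403%
Ex-post: (1 + 0.0330)/(1 + 0.0720) − 1 = -3.6381%
Difference (ex-post − ex-ante) = 0.8023% → 0.80%.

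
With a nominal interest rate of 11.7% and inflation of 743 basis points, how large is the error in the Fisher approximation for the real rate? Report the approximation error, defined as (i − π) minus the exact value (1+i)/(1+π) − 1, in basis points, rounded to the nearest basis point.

Approximate: r ≈ 11.700% − 7.430% = 4.2700%
Exact: (1 + 0.1170)/(1 + 0.0743) − 1 = 3.9747%
Error = 4.2700% − 3.9747% = 0.2953% → 30 basis points.

30 basis points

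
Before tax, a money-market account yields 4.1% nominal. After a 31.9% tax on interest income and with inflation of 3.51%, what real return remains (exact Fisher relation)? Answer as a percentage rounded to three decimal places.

-0.694%

After-tax nominal return = 4.1% × (1 − 0.319) = 2.7921%.
1 + r = 1.027921 / 1.03510 = 0.993064
After-tax real rate = 0.993064 − 1 → -0.694%.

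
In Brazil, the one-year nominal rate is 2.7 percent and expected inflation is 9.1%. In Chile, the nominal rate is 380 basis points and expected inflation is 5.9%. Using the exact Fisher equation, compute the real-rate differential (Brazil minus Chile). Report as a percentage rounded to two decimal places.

-3.88%

Brazil: (1 + 0.0270)/(1 + 0.0910) − 1 = -5.8662%
Chile: (1 + 0.0380)/(1 + 0.0590) − 1 = -1.9830%
Differential = -5.8662% − (-1.9830%) = -3.8832% → -3.88%.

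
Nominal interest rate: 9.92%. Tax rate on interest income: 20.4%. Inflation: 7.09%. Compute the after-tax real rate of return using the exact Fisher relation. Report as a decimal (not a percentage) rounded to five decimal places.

After-tax nominal return = 9.92% × (1 − 0.204) = 7.89632%.
1 + r = 1.0789632 / 1.07090 = 1.007529
After-tax real rate = 1.007529 − 1 → 0.00753.

0.00753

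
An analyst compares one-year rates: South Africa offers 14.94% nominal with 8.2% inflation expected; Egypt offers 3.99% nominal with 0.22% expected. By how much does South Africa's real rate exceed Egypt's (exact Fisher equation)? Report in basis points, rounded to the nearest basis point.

247 basis points

South Africa: (1 + 0.1494)/(1 + 0.0820) − 1 = 6.2292%
Egypt: (1 + 0.0399)/(1 + 0.0022) − 1 = 3.7617%
Differential = 6.2292% − 3.7617% = 2.4675% → 247 basis points.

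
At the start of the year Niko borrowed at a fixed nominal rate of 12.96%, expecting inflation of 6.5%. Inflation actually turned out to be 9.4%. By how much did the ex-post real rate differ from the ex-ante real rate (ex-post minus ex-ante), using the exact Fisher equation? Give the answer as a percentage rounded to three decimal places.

-2.812%

Ex-ante: (1 + 0.1296)/(1 + 0.0650) − 1 = 6.0657%
Ex-post: (1 + 0.1296)/(1 + 0.0940) − 1 = 3.2541%
Difference (ex-post − ex-ante) = -2.8116% → -2.812%.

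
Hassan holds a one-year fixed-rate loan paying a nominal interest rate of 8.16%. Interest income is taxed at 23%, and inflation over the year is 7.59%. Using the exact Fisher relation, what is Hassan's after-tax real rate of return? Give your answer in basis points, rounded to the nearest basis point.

-121 basis points

After-tax nominal return = 8.16% × (1 − 0.23) = 6.2832%.
1 + r = 1.062832 / 1.07590 = 0.987854
After-tax real rate = 0.987854 − 1 → -121 basis points.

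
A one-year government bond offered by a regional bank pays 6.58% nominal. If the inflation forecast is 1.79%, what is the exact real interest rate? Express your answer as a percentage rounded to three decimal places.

1 + r = 1.06580 / 1.01790 = 1.047058
r = 1.047058 − 1 = 4.7058%, i.e. 4.706%.

4.706%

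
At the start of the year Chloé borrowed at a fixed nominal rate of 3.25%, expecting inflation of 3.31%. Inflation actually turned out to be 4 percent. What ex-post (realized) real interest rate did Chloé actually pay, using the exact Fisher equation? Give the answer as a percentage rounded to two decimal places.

-0.72%

Ex-post: (1 + 0.0325)/(1 + 0.0400) − 1 = -0.7212%
So the realized real rate is -0.72%.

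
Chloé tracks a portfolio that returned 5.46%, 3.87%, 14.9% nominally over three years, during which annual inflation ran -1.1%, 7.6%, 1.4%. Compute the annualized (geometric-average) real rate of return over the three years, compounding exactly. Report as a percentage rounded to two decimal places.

Nominal growth factor = 1.0546 × 1.0387 × 1.1490 = 1.258629560
Price-level growth factor = 0.9890 × 1.0760 × 1.0140 = 1.079062296
Real growth factor = 1.258629560 / 1.079062296 = 1.166410470
Annualized real rate = 1.166410470^(1/3) − 1 = 5.26495% → 5.26%.

5.26%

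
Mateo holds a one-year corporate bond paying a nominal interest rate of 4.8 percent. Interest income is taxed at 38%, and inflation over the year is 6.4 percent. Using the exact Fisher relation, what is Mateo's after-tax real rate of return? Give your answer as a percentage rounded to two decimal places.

After-tax nominal return = 4.8% × (1 − 0.38) = 2.9760%.
1 + r = 1.02976 / 1.06400 = 0.967820
After-tax real rate = 0.967820 − 1 → -3.22%.

-3.22%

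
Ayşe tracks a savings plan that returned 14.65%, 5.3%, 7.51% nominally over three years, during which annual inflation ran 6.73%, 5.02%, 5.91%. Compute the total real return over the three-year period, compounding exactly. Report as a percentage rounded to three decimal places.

Compound the nominal returns: 1.1465 × 1.0530 × 1.0751 = 1.297930.
Compound inflation: 1.0673 × 1.0502 × 1.0591 = 1.187122.
Deflate: 1.297930 / 1.187122 = 1.093341.
Total real return = 1.093341 − 1 → 9.334%.

9.334%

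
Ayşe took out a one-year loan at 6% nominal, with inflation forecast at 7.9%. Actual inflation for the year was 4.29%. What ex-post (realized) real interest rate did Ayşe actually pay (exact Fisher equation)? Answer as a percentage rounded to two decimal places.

Ex-post: (1 + 0.0600)/(1 + 0.0429) − 1 = 1.6397%
So the realized real rate is 1.64%.

1.64%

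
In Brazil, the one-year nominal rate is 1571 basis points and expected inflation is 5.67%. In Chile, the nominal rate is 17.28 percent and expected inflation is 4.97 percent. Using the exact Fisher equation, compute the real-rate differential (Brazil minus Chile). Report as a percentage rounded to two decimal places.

-2.23%

Brazil: (1 + 0.1571)/(1 + 0.0567) − 1 = 9.5013%
Chile: (1 + 0.1728)/(1 + 0.0497) − 1 = 11.7272%
Differential = 9.5013% − 11.7272% = -2.2259% → -2.23%.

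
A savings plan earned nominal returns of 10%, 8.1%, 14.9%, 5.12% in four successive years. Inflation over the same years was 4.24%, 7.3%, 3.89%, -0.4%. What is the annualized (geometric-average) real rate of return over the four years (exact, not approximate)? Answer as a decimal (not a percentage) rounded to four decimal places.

Nominal growth factor = 1.1000 × 1.0810 × 1.1490 × 1.0512 = 1.43622923
Price-level growth factor = 1.0424 × 1.0730 × 1.0389 × 0.9960 = 1.15735664
Real growth factor = 1.43622923 / 1.15735664 = 1.24095648
Annualized real rate = 1.24095648^(1/4) − 1 = 5.5454% → 0.0555.

0.0555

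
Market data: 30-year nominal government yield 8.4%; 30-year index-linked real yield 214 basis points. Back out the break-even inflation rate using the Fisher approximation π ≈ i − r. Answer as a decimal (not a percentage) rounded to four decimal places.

π ≈ i − r = 8.4% − 2.14% → 0.0626.

0.0626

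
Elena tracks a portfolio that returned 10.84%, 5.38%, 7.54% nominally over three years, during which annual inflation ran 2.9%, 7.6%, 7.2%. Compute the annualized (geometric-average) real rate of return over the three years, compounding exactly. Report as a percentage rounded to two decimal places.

Compound the nominal returns: 1.1084 × 1.0538 × 1.0754 = 1.25610153.
Compound inflation: 1.0290 × 1.0760 × 1.0720 = 1.18692269.
Deflate: 1.25610153 / 1.18692269 = 1.05828420.
Annualized real rate = 1.05828420^(1/3) − 1 = 1.9062% → 1.91%.

1.91%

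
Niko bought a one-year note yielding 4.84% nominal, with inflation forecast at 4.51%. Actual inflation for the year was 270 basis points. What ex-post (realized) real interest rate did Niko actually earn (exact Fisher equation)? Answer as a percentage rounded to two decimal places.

2.08%

Ex-post: (1 + 0.0484)/(1 + 0.0270) − 1 = 2.0837%
So the realized real rate is 2.08%.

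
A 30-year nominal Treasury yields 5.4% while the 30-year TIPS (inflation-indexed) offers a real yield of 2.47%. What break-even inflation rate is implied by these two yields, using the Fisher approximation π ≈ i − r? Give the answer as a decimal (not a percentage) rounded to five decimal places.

π ≈ i − r = 5.4% − 2.47% → 0.02930.

0.02930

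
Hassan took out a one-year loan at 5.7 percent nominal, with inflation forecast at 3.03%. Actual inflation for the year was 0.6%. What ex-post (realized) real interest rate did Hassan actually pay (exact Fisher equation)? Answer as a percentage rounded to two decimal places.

Ex-post: (1 + 0.0570)/(1 + 0.0060) − 1 = 5.0696%
So the realized real rate is 5.07%.

5.07%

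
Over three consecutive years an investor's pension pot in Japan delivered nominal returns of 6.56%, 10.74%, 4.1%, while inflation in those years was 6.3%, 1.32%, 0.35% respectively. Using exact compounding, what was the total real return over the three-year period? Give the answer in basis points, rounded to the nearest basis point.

1366 basis points

Compound the nominal returns: 1.0656 × 1.1074 × 1.0410 = 1.228427.
Compound inflation: 1.0630 × 1.0132 × 1.0035 = 1.080801.
Deflate: 1.228427 / 1.080801 = 1.136589.
Total real return = 1.136589 − 1 → 1366 basis points.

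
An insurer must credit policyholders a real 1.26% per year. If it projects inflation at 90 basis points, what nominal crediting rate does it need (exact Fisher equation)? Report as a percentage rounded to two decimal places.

2.17%

(1 + i) = (1 + r)(1 + π) = 1.01260 × 1.00900 = 1.0217134
i = 1.0217134 − 1, so the required nominal rate is 2.17%.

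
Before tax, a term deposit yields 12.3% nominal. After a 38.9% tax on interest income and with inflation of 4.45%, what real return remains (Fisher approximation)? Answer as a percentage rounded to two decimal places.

3.07%

After-tax nominal return = 12.3% × (1 − 0.389) = 7.5153%.
r ≈ 7.5153% − 4.45% → 3.07%.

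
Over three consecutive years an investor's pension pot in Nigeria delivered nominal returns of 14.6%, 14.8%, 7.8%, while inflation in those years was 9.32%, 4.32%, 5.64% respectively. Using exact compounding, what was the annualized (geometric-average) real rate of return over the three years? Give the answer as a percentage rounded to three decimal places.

Nominal growth factor = 1.1460 × 1.1480 × 1.0780 = 1.418225424
Price-level growth factor = 1.0932 × 1.0432 × 1.0564 = 1.204746280
Real growth factor = 1.418225424 / 1.204746280 = 1.177198426
Annualized real rate = 1.177198426^(1/3) − 1 = 5.58848% → 5.588%.

5.588%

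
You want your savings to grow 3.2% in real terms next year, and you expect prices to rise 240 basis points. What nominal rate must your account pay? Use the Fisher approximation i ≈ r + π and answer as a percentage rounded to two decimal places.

i ≈ r + π = 3.2% + 2.4% = 5.60%.

5.60%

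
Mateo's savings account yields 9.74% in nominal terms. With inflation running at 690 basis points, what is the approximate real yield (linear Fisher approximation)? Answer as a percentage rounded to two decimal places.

r ≈ i − π = 9.74% − 6.9% = 2.84%.

2.84%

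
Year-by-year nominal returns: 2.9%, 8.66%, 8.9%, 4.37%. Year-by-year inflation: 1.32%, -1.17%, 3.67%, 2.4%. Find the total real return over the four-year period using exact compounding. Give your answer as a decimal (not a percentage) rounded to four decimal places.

Compound the nominal returns: 1.0290 × 1.0866 × 1.0890 × 1.0437 = 1.270833.
Compound inflation: 1.0132 × 0.9883 × 1.0367 × 1.0240 = 1.063009.
Deflate: 1.270833 / 1.063009 = 1.195506.
Total real return = 1.195506 − 1 → 0.1955.

0.1955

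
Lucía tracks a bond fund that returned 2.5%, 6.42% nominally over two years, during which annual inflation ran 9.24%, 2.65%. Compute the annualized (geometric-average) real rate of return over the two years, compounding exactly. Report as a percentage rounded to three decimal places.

-1.371%

Nominal growth factor = 1.0250 × 1.0642 = 1.09080500
Price-level growth factor = 1.0924 × 1.0265 = 1.12134860
Real growth factor = 1.09080500 / 1.12134860 = 0.97276173
Annualized real rate = 0.97276173^(1/2) − 1 = -1.3713% → -1.371%.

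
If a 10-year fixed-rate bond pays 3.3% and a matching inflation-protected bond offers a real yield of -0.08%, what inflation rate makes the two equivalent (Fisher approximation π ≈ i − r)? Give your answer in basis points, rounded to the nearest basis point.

π ≈ i − r = 3.3% − (-0.08%) → 338 basis points.

338 basis points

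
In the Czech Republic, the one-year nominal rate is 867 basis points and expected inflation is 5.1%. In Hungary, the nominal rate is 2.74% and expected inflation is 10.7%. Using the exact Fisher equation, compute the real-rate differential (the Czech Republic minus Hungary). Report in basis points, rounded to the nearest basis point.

1059 basis points

The Czech Republic: (1 + 0.0867)/(1 + 0.0510) − 1 = 3.3968%
Hungary: (1 + 0.0274)/(1 + 0.1070) − 1 = -7.1906%
Differential = 3.3968% − (-7.1906%) = 10.5874% → 1059 basis points.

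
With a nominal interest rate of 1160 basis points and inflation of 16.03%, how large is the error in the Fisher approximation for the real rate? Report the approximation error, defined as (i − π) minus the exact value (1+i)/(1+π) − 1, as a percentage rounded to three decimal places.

Approximate: r ≈ 11.600% − 16.030% = -4.4300%
Exact: (1 + 0.1160)/(1 + 0.1603) − 1 = -3.8180%
Error = -4.4300% − (-3.8180%) = -0.6120% → -0.612%.

-0.612%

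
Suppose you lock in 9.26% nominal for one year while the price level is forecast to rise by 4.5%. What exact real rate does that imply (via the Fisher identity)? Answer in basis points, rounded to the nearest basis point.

456 basis points

1 + r = 1.09260 / 1.04500 = 1.0455502
r = 1.0455502 − 1 = 4.55502%, i.e. 456 basis points.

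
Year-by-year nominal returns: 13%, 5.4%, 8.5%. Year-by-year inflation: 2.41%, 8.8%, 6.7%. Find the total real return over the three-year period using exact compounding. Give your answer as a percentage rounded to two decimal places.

Compound the nominal returns: 1.1300 × 1.0540 × 1.0850 = 1.292257.
Compound inflation: 1.0241 × 1.0880 × 1.0670 = 1.188874.
Deflate: 1.292257 / 1.188874 = 1.086959.
Total real return = 1.086959 − 1 → 8.70%.

8.70%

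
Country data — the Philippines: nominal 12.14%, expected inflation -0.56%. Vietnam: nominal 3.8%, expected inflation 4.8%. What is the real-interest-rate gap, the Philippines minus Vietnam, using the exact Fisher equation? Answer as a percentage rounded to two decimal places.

13.73%

The Philippines: (1 + 0.1214)/(1 − 0.0056) − 1 = 12.7715%
Vietnam: (1 + 0.0380)/(1 + 0.0480) − 1 = -0.9542%
Differential = 12.7715% − (-0.9542%) = 13.7257% → 13.73%.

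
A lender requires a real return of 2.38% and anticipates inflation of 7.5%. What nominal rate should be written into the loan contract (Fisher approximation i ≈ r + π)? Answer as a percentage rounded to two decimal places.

i ≈ r + π = 2.38% + 7.5% = 9.88%.

9.88%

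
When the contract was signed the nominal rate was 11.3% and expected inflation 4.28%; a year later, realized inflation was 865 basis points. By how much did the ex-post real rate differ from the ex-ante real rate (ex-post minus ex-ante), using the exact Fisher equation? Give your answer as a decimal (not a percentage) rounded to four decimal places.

Ex-ante: (1 + 0.1130)/(1 + 0.0428) − 1 = 6.7319%
Ex-post: (1 + 0.1130)/(1 + 0.0865) − 1 = 2.4390%
Difference (ex-post − ex-ante) = -4.2929% → -0.0429.

-0.0429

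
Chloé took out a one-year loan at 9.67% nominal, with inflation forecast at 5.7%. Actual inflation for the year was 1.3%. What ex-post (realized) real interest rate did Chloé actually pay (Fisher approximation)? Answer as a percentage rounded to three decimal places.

Ex-post: 9.67% − 1.3% = 8.370%
So the realized real rate is 8.370%.

8.370%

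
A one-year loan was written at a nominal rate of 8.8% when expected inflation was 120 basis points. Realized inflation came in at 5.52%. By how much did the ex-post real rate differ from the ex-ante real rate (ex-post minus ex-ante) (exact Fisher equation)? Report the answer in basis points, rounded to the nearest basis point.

-440 basis points

Ex-ante: (1 + 0.0880)/(1 + 0.0120) − 1 = 7.5099%
Ex-post: (1 + 0.0880)/(1 + 0.0552) − 1 = 3.1084%
Difference (ex-post − ex-ante) = -4.4015% → -440 basis points.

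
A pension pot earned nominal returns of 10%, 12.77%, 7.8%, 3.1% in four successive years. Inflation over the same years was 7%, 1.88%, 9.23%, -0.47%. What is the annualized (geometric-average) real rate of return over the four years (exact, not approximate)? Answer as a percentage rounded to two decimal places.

Nominal growth factor = 1.1000 × 1.1277 × 1.0780 × 1.0310 = 1.37868069
Price-level growth factor = 1.0700 × 1.0188 × 1.0923 × 0.9953 = 1.18513726
Real growth factor = 1.37868069 / 1.18513726 = 1.16330887
Annualized real rate = 1.16330887^(1/4) − 1 = 3.8541% → 3.85%.

3.85%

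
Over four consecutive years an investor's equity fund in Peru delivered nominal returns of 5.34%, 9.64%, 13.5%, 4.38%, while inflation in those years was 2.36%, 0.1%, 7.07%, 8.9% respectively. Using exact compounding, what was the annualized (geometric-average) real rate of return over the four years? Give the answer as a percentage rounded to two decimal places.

3.45%

Compound the nominal returns: 1.0534 × 1.0964 × 1.1350 × 1.0438 = 1.36828163.
Compound inflation: 1.0236 × 1.0010 × 1.0707 × 1.0890 = 1.19470323.
Deflate: 1.36828163 / 1.19470323 = 1.14528997.
Annualized real rate = 1.14528997^(1/4) − 1 = 3.4496% → 3.45%.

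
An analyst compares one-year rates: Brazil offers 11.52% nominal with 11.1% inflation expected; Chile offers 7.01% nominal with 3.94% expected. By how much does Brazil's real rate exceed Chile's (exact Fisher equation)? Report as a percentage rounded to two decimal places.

Brazil: (1 + 0.1152)/(1 + 0.1110) − 1 = 0.3780%
Chile: (1 + 0.0701)/(1 + 0.0394) − 1 = 2.9536%
Differential = 0.3780% − 2.9536% = -2.5756% → -2.58%.

-2.58%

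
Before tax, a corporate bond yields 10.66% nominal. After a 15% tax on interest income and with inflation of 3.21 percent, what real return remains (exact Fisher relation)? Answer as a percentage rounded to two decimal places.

5.67%

After-tax nominal return = 10.66% × (1 − 0.15) = 9.0610%.
1 + r = 1.09061 / 1.03210 = 1.056690
After-tax real rate = 1.056690 − 1 → 5.67%.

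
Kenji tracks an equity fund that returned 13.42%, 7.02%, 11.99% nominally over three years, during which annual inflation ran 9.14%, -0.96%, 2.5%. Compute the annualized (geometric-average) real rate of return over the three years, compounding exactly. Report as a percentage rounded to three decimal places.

7.055%

Nominal growth factor = 1.1342 × 1.0702 × 1.1199 = 1.359357959
Price-level growth factor = 1.0914 × 0.9904 × 1.0250 = 1.107945624
Real growth factor = 1.359357959 / 1.107945624 = 1.226917575
Annualized real rate = 1.226917575^(1/3) − 1 = 7.05455% → 7.055%.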